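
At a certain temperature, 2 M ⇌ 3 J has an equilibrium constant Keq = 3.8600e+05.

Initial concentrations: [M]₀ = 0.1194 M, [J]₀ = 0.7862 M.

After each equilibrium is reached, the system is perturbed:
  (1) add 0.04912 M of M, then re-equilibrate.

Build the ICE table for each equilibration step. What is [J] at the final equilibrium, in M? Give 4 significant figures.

[J]_eq = 1.036 M

Q₀ = 34.09 vs Keq = 3.8600e+05 ⇒ Q<K, forward
Step 1:
                    M           J
  init         0.1194      0.7862
  Δ           -0.1179      0.1768
  eq         0.001521       0.963
  solve Keq expr → x = 0.05894; check Q = 3.8600e+05
Then add 0.04912 M of M.
Step 2:
                    M           J
  init        0.05064       0.963
  Δ          -0.04894     0.07341
  eq         0.001698       1.036
  solve Keq expr → x = 0.02447; check Q = 3.8600e+05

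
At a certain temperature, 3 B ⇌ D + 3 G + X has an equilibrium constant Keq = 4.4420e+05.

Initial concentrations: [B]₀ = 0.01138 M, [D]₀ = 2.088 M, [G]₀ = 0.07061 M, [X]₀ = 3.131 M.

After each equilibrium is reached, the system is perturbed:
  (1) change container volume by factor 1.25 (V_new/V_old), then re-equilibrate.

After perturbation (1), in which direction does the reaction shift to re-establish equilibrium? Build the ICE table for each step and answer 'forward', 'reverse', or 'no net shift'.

Q₀ = 1562 vs Keq = 4.4420e+05 ⇒ Q<K, forward
Step 1:
                  B         D         G         X
  init      0.01138     2.088   0.07061     3.131
  Δ       -0.009417  0.003139  0.009417  0.003139
  eq       0.001963     2.091   0.08003     3.134
  solve Keq expr → x = 0.003139; check Q = 4.4420e+05
Then change container volume by factor 1.25 (V_new/V_old).
Step 2:
                  B         D         G         X
  init      0.00157     1.673   0.06402     2.507
  Δ       -2.1253e-04 7.0842e-05 2.1253e-04 7.0842e-05
  eq       0.001358     1.673   0.06423     2.507
  solve Keq expr → x = 7.0842e-05; check Q = 4.4420e+05

Direction: forward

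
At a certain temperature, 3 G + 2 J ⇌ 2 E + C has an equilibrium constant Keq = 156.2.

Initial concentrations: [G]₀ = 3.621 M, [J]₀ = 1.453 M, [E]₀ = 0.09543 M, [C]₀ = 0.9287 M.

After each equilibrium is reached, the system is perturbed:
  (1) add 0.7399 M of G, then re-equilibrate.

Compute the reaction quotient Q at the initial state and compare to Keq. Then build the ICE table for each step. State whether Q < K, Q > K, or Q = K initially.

Q₀ = 8.4378e-05; Q < K (proceeds forward)

Q₀ = 8.4378e-05 vs Keq = 156.2 ⇒ Q<K, forward
Step 1:
                    G           J           E           C
  I             3.621       1.453     0.09543      0.9287
  C            -2.064      -1.376       1.376       0.688
  E             1.557     0.07704       1.471       1.617
  solve Keq expr → x = 0.688; check Q = 156.2
Then add 0.7399 M of G.
Step 2:
                    G           J           E           C
  I             2.297     0.07704       1.471       1.617
  C          -0.04727    -0.03151     0.03151     0.01576
  E              2.25     0.04553       1.503       1.632
  solve Keq expr → x = 0.01576; check Q = 156.2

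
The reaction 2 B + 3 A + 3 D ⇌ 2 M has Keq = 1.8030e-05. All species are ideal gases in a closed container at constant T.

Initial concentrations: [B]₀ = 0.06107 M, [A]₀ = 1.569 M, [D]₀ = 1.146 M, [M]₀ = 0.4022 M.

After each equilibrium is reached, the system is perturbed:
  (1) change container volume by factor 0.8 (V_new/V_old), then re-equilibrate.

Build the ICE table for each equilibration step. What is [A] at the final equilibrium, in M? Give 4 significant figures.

[A]_eq = 2.668 M

Q₀ = 7.461 vs Keq = 1.8030e-05 ⇒ Q>K, reverse
Step 1:
                  B         A         D         M
  I         0.06107     1.569     1.146    0.4022
  C          0.3885    0.5828    0.5828   -0.3885
  E          0.4496     2.152     1.729    0.0137
  solve Keq expr → x = -0.1943; check Q = 1.8030e-05
Then change container volume by factor 0.8 (V_new/V_old).
Step 2:
                  B         A         D         M
  I           0.562      2.69     2.161   0.01712
  C        -0.01457  -0.02185  -0.02185   0.01457
  E          0.5474     2.668     2.139   0.03169
  solve Keq expr → x = 0.007284; check Q = 1.8030e-05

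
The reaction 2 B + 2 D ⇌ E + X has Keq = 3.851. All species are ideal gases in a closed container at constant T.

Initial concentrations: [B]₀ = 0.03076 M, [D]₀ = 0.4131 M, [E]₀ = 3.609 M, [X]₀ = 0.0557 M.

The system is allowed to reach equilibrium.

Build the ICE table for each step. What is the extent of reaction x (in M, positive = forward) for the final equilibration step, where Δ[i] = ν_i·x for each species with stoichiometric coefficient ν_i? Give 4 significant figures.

x = -0.0507 M

Q₀ = 1245 vs Keq = 3.851 ⇒ Q>K, reverse
Step 1:
                    B           D           E           X
  init        0.03076      0.4131       3.609      0.0557
  Δ            0.1014      0.1014     -0.0507     -0.0507
  eq           0.1322      0.5145       3.558    0.005003
  solve Keq expr → x = -0.0507; check Q = 3.851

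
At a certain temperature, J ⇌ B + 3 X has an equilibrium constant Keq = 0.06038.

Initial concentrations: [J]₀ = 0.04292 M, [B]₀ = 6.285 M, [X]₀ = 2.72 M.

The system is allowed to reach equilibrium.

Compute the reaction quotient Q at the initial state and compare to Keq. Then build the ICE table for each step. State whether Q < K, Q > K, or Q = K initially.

Q₀ = 2947; Q > K (proceeds reverse)

Q₀ = 2947 vs Keq = 0.06038 ⇒ Q>K, reverse
Step 1:
                   J          B          X
  Initial    0.04292      6.285       2.72
  Change      0.8355    -0.8355     -2.506
  Equil       0.8784       5.45     0.2135
  solve Keq expr → x = -0.8355; check Q = 0.06038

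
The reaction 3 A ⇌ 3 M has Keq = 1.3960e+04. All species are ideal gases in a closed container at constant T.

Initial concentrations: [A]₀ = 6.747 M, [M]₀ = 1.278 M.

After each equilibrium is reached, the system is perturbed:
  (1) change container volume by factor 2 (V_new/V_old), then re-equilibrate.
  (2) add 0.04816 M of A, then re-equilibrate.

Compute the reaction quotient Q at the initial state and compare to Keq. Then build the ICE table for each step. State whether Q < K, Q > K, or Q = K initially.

Q₀ = 0.006796 vs Keq = 1.3960e+04 ⇒ Q<K, forward
Step 1:
                  A         M
  init        6.747     1.278
  Δ          -6.427     6.427
  eq           0.32     7.705
  solve Keq expr → x = 2.142; check Q = 1.3960e+04
Then change container volume by factor 2 (V_new/V_old).
Step 2:
                  A         M
  init         0.16     3.853
  Δ               0         0
  eq           0.16     3.853
  solve Keq expr → x = 0; check Q = 1.3960e+04
Then add 0.04816 M of A.
Step 3:
                  A         M
  init       0.2082     3.853
  Δ        -0.04624   0.04624
  eq         0.1619     3.899
  solve Keq expr → x = 0.01541; check Q = 1.3960e+04

Q₀ = 0.006796; Q < K (proceeds forward)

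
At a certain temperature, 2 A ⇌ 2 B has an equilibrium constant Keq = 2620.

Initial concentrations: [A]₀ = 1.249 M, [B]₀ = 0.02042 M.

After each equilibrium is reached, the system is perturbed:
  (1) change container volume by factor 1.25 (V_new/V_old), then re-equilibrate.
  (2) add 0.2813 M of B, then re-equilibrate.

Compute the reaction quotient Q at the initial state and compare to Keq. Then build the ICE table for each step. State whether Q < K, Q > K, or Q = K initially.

Q₀ = 2.6729e-04 vs Keq = 2620 ⇒ Q<K, forward
Step 1:
                   A          B
  I            1.249    0.02042
  C           -1.225      1.225
  E          0.02432      1.245
  solve Keq expr → x = 0.6123; check Q = 2620
Then change container volume by factor 1.25 (V_new/V_old).
Step 2:
                   A          B
  I          0.01946     0.9961
  C                0          0
  E          0.01946     0.9961
  solve Keq expr → x = 0; check Q = 2620
Then add 0.2813 M of B.
Step 3:
                   A          B
  I          0.01946      1.277
  C          0.00539   -0.00539
  E          0.02485      1.272
  solve Keq expr → x = -0.002695; check Q = 2620

Q₀ = 2.6729e-04; Q < K (proceeds forward)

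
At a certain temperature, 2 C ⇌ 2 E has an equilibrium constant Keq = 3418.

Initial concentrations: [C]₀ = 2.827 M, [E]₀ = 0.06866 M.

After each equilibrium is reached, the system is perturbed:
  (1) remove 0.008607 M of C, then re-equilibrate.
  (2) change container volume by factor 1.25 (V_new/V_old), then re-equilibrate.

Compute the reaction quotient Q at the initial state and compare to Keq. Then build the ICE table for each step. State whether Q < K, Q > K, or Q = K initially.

Q₀ = 5.8987e-04 vs Keq = 3418 ⇒ Q<K, forward
Step 1:
                   C          E
  Initial      2.827    0.06866
  Change      -2.778      2.778
  Equil       0.0487      2.847
  solve Keq expr → x = 1.389; check Q = 3418
Then remove 0.008607 M of C.
Step 2:
                   C          E
  Initial    0.04009      2.847
  Change    0.008462  -0.008462
  Equil      0.04855      2.839
  solve Keq expr → x = -0.004231; check Q = 3418
Then change container volume by factor 1.25 (V_new/V_old).
Step 3:
                   C          E
  Initial    0.03884      2.271
  Change           0          0
  Equil      0.03884      2.271
  solve Keq expr → x = 0; check Q = 3418

Q₀ = 5.8987e-04; Q < K (proceeds forward)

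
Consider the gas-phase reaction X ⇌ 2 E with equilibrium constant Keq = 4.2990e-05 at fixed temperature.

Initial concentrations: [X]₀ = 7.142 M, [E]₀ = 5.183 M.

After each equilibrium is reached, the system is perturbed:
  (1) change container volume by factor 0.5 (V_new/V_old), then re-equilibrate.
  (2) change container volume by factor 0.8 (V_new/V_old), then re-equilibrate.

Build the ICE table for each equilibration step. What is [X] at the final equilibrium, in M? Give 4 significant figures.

[X]_eq = 24.32 M

Q₀ = 3.761 vs Keq = 4.2990e-05 ⇒ Q>K, reverse
Step 1:
                  X         E
  I           7.142     5.183
  C           2.581    -5.163
  E           9.723   0.02045
  solve Keq expr → x = -2.581; check Q = 4.2990e-05
Then change container volume by factor 0.5 (V_new/V_old).
Step 2:
                  X         E
  I           19.45   0.04089
  C        0.005986  -0.01197
  E           19.45   0.02892
  solve Keq expr → x = -0.005986; check Q = 4.2990e-05
Then change container volume by factor 0.8 (V_new/V_old).
Step 3:
                  X         E
  I           24.32   0.03615
  C        0.001907 -0.003815
  E           24.32   0.03233
  solve Keq expr → x = -0.001907; check Q = 4.2990e-05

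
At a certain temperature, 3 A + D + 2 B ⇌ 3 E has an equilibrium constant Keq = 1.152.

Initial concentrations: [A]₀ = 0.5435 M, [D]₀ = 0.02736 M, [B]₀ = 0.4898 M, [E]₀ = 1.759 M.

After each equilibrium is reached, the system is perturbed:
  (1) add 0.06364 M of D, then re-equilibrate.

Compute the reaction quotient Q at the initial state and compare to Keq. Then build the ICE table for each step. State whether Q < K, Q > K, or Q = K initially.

Q₀ = 5165 vs Keq = 1.152 ⇒ Q>K, reverse
Step 1:
                  A         D         B         E
  init       0.5435   0.02736    0.4898     1.759
  Δ          0.8033    0.2678    0.5355   -0.8033
  eq          1.347    0.2951     1.025    0.9557
  solve Keq expr → x = -0.2678; check Q = 1.152
Then add 0.06364 M of D.
Step 2:
                  A         D         B         E
  init        1.347    0.3588     1.025    0.9557
  Δ         -0.0257 -0.008567  -0.01713    0.0257
  eq          1.321    0.3502     1.008    0.9814
  solve Keq expr → x = 0.008567; check Q = 1.152

Q₀ = 5165; Q > K (proceeds reverse)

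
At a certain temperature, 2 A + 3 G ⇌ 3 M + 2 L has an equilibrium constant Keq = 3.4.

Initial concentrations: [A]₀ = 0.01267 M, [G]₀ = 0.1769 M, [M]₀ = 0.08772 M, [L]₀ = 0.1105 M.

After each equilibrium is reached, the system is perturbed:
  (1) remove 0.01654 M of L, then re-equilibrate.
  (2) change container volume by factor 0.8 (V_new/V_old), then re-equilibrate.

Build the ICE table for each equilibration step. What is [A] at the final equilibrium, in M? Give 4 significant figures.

Q₀ = 9.274 vs Keq = 3.4 ⇒ Q>K, reverse
Step 1:
                    A           G           M           L
  Initial     0.01267      0.1769     0.08772      0.1105
  Change     0.004314    0.006472   -0.006472   -0.004314
  Equil       0.01698      0.1834     0.08125      0.1062
  solve Keq expr → x = -0.002157; check Q = 3.4
Then remove 0.01654 M of L.
Step 2:
                    A           G           M           L
  Initial     0.01698      0.1834     0.08125     0.08965
  Change    -0.001507    -0.00226     0.00226    0.001507
  Equil       0.01548      0.1811     0.08351     0.09115
  solve Keq expr → x = 7.5337e-04; check Q = 3.4
Then change container volume by factor 0.8 (V_new/V_old).
Step 3:
                    A           G           M           L
  Initial     0.01935      0.2264      0.1044      0.1139
  Change            0           0           0           0
  Equil       0.01935      0.2264      0.1044      0.1139
  solve Keq expr → x = 0; check Q = 3.4

[A]_eq = 0.01935 M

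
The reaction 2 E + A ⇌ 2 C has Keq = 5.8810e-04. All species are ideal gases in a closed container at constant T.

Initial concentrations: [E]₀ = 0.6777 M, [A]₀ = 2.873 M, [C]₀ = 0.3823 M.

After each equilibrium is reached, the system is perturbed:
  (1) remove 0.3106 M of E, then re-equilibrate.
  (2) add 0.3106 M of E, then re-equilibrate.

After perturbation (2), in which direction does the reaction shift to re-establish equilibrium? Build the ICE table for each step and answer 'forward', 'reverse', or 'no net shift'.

Direction: forward

Q₀ = 0.1108 vs Keq = 5.8810e-04 ⇒ Q>K, reverse
Step 1:
                   E          A          C
  init        0.6777      2.873     0.3823
  Δ           0.3393     0.1696    -0.3393
  eq           1.017      3.043    0.04302
  solve Keq expr → x = -0.1696; check Q = 5.8810e-04
Then remove 0.3106 M of E.
Step 2:
                   E          A          C
  init        0.7064      3.043    0.04302
  Δ          0.01258   0.006288   -0.01258
  eq           0.719      3.049    0.03044
  solve Keq expr → x = -0.006288; check Q = 5.8810e-04
Then add 0.3106 M of E.
Step 3:
                   E          A          C
  init          1.03      3.049    0.03044
  Δ         -0.01258  -0.006288    0.01258
  eq           1.017      3.043    0.04302
  solve Keq expr → x = 0.006288; check Q = 5.8810e-04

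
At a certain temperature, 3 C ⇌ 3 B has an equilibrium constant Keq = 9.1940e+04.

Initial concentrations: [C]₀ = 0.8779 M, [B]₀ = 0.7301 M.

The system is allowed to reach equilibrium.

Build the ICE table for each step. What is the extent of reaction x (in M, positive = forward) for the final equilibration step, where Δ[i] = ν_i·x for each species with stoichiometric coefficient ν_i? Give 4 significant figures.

Q₀ = 0.5752 vs Keq = 9.1940e+04 ⇒ Q<K, forward
Step 1:
                  C         B
  init       0.8779    0.7301
  Δ          -0.843     0.843
  eq        0.03486     1.573
  solve Keq expr → x = 0.281; check Q = 9.1940e+04

x = 0.281 M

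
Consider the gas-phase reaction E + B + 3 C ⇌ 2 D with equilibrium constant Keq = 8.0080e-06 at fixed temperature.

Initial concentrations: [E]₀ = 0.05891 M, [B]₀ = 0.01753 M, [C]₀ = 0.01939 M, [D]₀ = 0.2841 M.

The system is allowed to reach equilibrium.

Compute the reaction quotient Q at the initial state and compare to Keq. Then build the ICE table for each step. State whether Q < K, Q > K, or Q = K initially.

Q₀ = 1.0721e+07; Q > K (proceeds reverse)

Q₀ = 1.0721e+07 vs Keq = 8.0080e-06 ⇒ Q>K, reverse
Step 1:
                  E         B         C         D
  init      0.05891   0.01753   0.01939    0.2841
  Δ           0.142     0.142    0.4259   -0.2839
  eq         0.2009    0.1595    0.4453 1.5053e-04
  solve Keq expr → x = -0.142; check Q = 8.0080e-06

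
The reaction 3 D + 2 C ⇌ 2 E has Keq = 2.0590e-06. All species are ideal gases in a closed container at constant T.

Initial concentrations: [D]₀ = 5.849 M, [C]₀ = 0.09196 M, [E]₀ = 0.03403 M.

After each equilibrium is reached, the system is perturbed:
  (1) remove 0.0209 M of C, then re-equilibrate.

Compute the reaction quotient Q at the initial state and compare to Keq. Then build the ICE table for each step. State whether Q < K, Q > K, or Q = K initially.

Q₀ = 6.8435e-04 vs Keq = 2.0590e-06 ⇒ Q>K, reverse
Step 1:
                  D         C         E
  init        5.849   0.09196   0.03403
  Δ         0.04724   0.03149  -0.03149
  eq          5.896    0.1235  0.002536
  solve Keq expr → x = -0.01575; check Q = 2.0590e-06
Then remove 0.0209 M of C.
Step 2:
                  D         C         E
  init        5.896    0.1026  0.002536
  Δ       6.3060e-04 4.2040e-04 -4.2040e-04
  eq          5.897     0.103  0.002116
  solve Keq expr → x = -2.1020e-04; check Q = 2.0590e-06

Q₀ = 6.8435e-04; Q > K (proceeds reverse)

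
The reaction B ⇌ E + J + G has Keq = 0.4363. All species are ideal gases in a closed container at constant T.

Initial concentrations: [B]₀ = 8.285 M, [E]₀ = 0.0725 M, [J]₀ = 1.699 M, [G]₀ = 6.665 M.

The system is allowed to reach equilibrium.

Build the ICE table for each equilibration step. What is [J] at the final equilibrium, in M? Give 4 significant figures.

[J]_eq = 1.897 M

Q₀ = 0.09909 vs Keq = 0.4363 ⇒ Q<K, forward
Step 1:
                    B           E           J           G
  Initial       8.285      0.0725       1.699       6.665
  Change      -0.1984      0.1984      0.1984      0.1984
  Equil         8.087      0.2709       1.897       6.863
  solve Keq expr → x = 0.1984; check Q = 0.4363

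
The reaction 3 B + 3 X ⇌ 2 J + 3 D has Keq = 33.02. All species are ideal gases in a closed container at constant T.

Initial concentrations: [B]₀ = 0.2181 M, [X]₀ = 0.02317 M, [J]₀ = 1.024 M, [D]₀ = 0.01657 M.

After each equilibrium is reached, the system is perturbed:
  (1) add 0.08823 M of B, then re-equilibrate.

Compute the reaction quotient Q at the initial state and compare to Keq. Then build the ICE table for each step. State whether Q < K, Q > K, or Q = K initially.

Q₀ = 36.97 vs Keq = 33.02 ⇒ Q>K, reverse
Step 1:
                  B         X         J         D
  Initial    0.2181   0.02317     1.024   0.01657
  Change  3.4585e-04 3.4585e-04 -2.3057e-04 -3.4585e-04
  Equil      0.2184   0.02352     1.024   0.01622
  solve Keq expr → x = -1.1528e-04; check Q = 33.02
Then add 0.08823 M of B.
Step 2:
                  B         X         J         D
  Initial    0.3067   0.02352     1.024   0.01622
  Change   -0.00321  -0.00321   0.00214   0.00321
  Equil      0.3035   0.02031     1.026   0.01943
  solve Keq expr → x = 0.00107; check Q = 33.02

Q₀ = 36.97; Q > K (proceeds reverse)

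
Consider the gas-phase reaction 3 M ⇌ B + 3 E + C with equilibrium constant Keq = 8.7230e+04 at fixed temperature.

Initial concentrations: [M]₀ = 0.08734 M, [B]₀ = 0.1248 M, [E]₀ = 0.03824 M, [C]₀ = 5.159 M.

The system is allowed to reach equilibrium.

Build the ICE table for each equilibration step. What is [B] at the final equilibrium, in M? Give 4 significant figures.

Q₀ = 0.05404 vs Keq = 8.7230e+04 ⇒ Q<K, forward
Step 1:
                  M         B         E         C
  Initial   0.08734    0.1248   0.03824     5.159
  Change   -0.08477   0.02826   0.08477   0.02826
  Equil    0.002568    0.1531     0.123     5.187
  solve Keq expr → x = 0.02826; check Q = 8.7230e+04

[B]_eq = 0.1531 M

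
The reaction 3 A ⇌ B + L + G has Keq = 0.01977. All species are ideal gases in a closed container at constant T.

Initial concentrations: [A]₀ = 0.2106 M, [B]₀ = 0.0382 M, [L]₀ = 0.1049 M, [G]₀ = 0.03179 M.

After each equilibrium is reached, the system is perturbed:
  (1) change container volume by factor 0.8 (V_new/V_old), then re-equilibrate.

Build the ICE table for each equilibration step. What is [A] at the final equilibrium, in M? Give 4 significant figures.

[A]_eq = 0.2504 M

Q₀ = 0.01364 vs Keq = 0.01977 ⇒ Q<K, forward
Step 1:
                   A          B          L          G
  I           0.2106     0.0382     0.1049    0.03179
  C          -0.0103   0.003434   0.003434   0.003434
  E           0.2003    0.04163     0.1083    0.03522
  solve Keq expr → x = 0.003434; check Q = 0.01977
Then change container volume by factor 0.8 (V_new/V_old).
Step 2:
                   A          B          L          G
  I           0.2504    0.05204     0.1354    0.04403
  C                0          0          0          0
  E           0.2504    0.05204     0.1354    0.04403
  solve Keq expr → x = 0; check Q = 0.01977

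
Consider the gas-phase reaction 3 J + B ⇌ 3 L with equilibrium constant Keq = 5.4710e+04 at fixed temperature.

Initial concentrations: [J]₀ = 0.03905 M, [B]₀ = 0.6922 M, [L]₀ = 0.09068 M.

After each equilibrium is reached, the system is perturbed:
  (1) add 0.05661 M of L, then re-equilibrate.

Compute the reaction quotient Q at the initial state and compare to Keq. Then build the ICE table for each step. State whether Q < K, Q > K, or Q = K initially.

Q₀ = 18.09 vs Keq = 5.4710e+04 ⇒ Q<K, forward
Step 1:
                    J           B           L
  Initial     0.03905      0.6922     0.09068
  Change     -0.03528    -0.01176     0.03528
  Equil      0.003772      0.6804       0.126
  solve Keq expr → x = 0.01176; check Q = 5.4710e+04
Then add 0.05661 M of L.
Step 2:
                    J           B           L
  Initial    0.003772      0.6804      0.1826
  Change     0.001645  5.4823e-04   -0.001645
  Equil      0.005417       0.681      0.1809
  solve Keq expr → x = -5.4823e-04; check Q = 5.4710e+04

Q₀ = 18.09; Q < K (proceeds forward)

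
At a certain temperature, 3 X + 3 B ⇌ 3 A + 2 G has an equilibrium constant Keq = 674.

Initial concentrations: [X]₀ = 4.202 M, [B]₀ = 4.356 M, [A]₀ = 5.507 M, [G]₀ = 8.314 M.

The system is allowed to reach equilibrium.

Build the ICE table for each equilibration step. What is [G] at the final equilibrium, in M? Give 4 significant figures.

[G]_eq = 9.822 M

Q₀ = 1.882 vs Keq = 674 ⇒ Q<K, forward
Step 1:
                    X           B           A           G
  Initial       4.202       4.356       5.507       8.314
  Change       -2.262      -2.262       2.262       1.508
  Equil          1.94       2.094       7.769       9.822
  solve Keq expr → x = 0.7539; check Q = 674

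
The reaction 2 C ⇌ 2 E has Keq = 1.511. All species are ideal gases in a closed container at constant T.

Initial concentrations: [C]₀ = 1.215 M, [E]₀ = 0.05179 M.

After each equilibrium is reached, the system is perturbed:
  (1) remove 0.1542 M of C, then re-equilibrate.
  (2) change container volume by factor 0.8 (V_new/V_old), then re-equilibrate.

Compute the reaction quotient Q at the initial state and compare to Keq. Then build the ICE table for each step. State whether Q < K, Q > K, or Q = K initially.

Q₀ = 0.001817 vs Keq = 1.511 ⇒ Q<K, forward
Step 1:
                    C           E
  Initial       1.215     0.05179
  Change      -0.6467      0.6467
  Equil        0.5683      0.6985
  solve Keq expr → x = 0.3234; check Q = 1.511
Then remove 0.1542 M of C.
Step 2:
                    C           E
  Initial      0.4141      0.6985
  Change      0.08503    -0.08503
  Equil        0.4991      0.6135
  solve Keq expr → x = -0.04251; check Q = 1.511
Then change container volume by factor 0.8 (V_new/V_old).
Step 3:
                    C           E
  Initial      0.6239      0.7669
  Change            0           0
  Equil        0.6239      0.7669
  solve Keq expr → x = 0; check Q = 1.511

Q₀ = 0.001817; Q < K (proceeds forward)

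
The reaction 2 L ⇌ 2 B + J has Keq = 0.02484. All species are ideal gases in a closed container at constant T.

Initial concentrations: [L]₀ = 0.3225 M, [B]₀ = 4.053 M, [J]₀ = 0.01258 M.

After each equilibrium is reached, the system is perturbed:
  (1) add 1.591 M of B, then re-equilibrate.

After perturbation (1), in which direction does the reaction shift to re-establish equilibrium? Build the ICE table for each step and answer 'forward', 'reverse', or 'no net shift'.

Direction: reverse

Q₀ = 1.987 vs Keq = 0.02484 ⇒ Q>K, reverse
Step 1:
                   L          B          J
  Initial     0.3225      4.053    0.01258
  Change     0.02479   -0.02479    -0.0124
  Equil       0.3473      4.028 1.8463e-04
  solve Keq expr → x = -0.0124; check Q = 0.02484
Then add 1.591 M of B.
Step 2:
                   L          B          J
  Initial     0.3473      5.619 1.8463e-04
  Change  1.7930e-04 -1.7930e-04 -8.9648e-05
  Equil       0.3475      5.619 9.4987e-05
  solve Keq expr → x = -8.9648e-05; check Q = 0.02484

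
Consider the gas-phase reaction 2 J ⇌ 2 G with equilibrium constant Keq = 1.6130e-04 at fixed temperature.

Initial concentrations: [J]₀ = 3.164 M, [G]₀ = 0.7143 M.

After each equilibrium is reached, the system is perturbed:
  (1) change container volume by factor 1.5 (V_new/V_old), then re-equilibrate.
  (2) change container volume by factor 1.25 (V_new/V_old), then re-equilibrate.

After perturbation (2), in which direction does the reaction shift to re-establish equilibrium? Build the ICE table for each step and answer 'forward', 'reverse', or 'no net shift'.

Q₀ = 0.05097 vs Keq = 1.6130e-04 ⇒ Q>K, reverse
Step 1:
                    J           G
  Initial       3.164      0.7143
  Change       0.6657     -0.6657
  Equil          3.83     0.04864
  solve Keq expr → x = -0.3328; check Q = 1.6130e-04
Then change container volume by factor 1.5 (V_new/V_old).
Step 2:
                    J           G
  Initial       2.553     0.03243
  Change            0           0
  Equil         2.553     0.03243
  solve Keq expr → x = 0; check Q = 1.6130e-04
Then change container volume by factor 1.25 (V_new/V_old).
Step 3:
                    J           G
  Initial       2.042     0.02594
  Change            0           0
  Equil         2.042     0.02594
  solve Keq expr → x = 0; check Q = 1.6130e-04

Direction: no net shift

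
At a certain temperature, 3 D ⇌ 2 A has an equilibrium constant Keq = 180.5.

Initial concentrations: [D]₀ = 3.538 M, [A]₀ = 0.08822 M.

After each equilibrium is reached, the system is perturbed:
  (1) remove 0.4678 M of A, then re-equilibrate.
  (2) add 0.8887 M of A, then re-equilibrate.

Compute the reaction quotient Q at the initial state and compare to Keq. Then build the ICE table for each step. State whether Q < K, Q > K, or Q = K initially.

Q₀ = 1.7574e-04 vs Keq = 180.5 ⇒ Q<K, forward
Step 1:
                    D           A
  Initial       3.538     0.08822
  Change       -3.235       2.156
  Equil        0.3033       2.245
  solve Keq expr → x = 1.078; check Q = 180.5
Then remove 0.4678 M of A.
Step 2:
                    D           A
  Initial      0.3033       1.777
  Change      -0.0411      0.0274
  Equil        0.2622       1.804
  solve Keq expr → x = 0.0137; check Q = 180.5
Then add 0.8887 M of A.
Step 3:
                    D           A
  Initial      0.2622       2.693
  Change      0.07595    -0.05063
  Equil        0.3382       2.642
  solve Keq expr → x = -0.02532; check Q = 180.5

Q₀ = 1.7574e-04; Q < K (proceeds forward)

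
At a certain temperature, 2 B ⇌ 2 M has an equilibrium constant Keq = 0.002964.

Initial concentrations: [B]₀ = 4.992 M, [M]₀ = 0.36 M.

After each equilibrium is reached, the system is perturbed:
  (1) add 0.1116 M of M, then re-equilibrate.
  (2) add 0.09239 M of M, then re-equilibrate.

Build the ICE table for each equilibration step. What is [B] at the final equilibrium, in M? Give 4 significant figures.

[B]_eq = 5.269 M

Q₀ = 0.005201 vs Keq = 0.002964 ⇒ Q>K, reverse
Step 1:
                    B           M
  I             4.992        0.36
  C           0.08367    -0.08367
  E             5.076      0.2763
  solve Keq expr → x = -0.04183; check Q = 0.002964
Then add 0.1116 M of M.
Step 2:
                    B           M
  I             5.076      0.3879
  C            0.1058     -0.1058
  E             5.182      0.2821
  solve Keq expr → x = -0.05292; check Q = 0.002964
Then add 0.09239 M of M.
Step 3:
                    B           M
  I             5.182      0.3745
  C           0.08762    -0.08762
  E             5.269      0.2869
  solve Keq expr → x = -0.04381; check Q = 0.002964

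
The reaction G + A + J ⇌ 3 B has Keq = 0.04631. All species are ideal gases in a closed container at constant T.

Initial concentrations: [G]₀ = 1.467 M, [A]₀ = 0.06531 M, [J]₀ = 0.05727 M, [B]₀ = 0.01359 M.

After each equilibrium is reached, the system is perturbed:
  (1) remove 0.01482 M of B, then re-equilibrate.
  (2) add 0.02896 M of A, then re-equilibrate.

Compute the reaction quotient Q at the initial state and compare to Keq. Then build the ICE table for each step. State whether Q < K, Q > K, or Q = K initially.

Q₀ = 4.5743e-04 vs Keq = 0.04631 ⇒ Q<K, forward
Step 1:
                  G         A         J         B
  init        1.467   0.06531   0.05727   0.01359
  Δ        -0.01333  -0.01333  -0.01333   0.03998
  eq          1.454   0.05198   0.04394   0.05357
  solve Keq expr → x = 0.01333; check Q = 0.04631
Then remove 0.01482 M of B.
Step 2:
                  G         A         J         B
  init        1.454   0.05198   0.04394   0.03875
  Δ       -0.003928 -0.003928 -0.003928   0.01179
  eq           1.45   0.04805   0.04001   0.05054
  solve Keq expr → x = 0.003928; check Q = 0.04631
Then add 0.02896 M of A.
Step 3:
                  G         A         J         B
  init         1.45   0.07701   0.04001   0.05054
  Δ       -0.002283 -0.002283 -0.002283  0.006849
  eq          1.447   0.07473   0.03773   0.05739
  solve Keq expr → x = 0.002283; check Q = 0.04631

Q₀ = 4.5743e-04; Q < K (proceeds forward)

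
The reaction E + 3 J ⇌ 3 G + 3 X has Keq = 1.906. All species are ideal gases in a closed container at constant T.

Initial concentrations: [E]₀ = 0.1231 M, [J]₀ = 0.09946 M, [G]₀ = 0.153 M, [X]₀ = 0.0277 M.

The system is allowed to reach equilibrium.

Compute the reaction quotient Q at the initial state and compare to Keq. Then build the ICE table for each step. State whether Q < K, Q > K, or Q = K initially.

Q₀ = 6.2851e-04; Q < K (proceeds forward)

Q₀ = 6.2851e-04 vs Keq = 1.906 ⇒ Q<K, forward
Step 1:
                   E          J          G          X
  init        0.1231    0.09946      0.153     0.0277
  Δ         -0.02156   -0.06469    0.06469    0.06469
  eq          0.1015    0.03477     0.2177    0.09239
  solve Keq expr → x = 0.02156; check Q = 1.906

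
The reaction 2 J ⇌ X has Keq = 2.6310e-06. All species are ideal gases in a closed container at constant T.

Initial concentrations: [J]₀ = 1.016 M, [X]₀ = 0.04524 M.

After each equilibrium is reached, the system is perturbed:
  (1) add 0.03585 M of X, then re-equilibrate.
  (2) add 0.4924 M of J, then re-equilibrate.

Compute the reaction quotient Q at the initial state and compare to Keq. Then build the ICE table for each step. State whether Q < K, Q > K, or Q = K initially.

Q₀ = 0.04383; Q > K (proceeds reverse)

Q₀ = 0.04383 vs Keq = 2.6310e-06 ⇒ Q>K, reverse
Step 1:
                  J         X
  init        1.016   0.04524
  Δ         0.09047  -0.04524
  eq          1.106 3.2211e-06
  solve Keq expr → x = -0.04524; check Q = 2.6310e-06
Then add 0.03585 M of X.
Step 2:
                  J         X
  init        1.106   0.03585
  Δ          0.0717  -0.03585
  eq          1.178 3.6521e-06
  solve Keq expr → x = -0.03585; check Q = 2.6310e-06
Then add 0.4924 M of J.
Step 3:
                  J         X
  init        1.671 3.6521e-06
  Δ       -7.3810e-06 3.6905e-06
  eq          1.671 7.3426e-06
  solve Keq expr → x = 3.6905e-06; check Q = 2.6310e-06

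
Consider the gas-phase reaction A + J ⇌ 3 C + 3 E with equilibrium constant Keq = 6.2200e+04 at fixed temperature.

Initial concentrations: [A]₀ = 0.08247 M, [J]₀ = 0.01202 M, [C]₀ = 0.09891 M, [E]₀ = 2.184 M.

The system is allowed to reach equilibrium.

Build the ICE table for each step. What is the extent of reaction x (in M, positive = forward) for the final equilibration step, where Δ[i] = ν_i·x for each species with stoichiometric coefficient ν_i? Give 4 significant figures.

x = 0.01201 M

Q₀ = 10.17 vs Keq = 6.2200e+04 ⇒ Q<K, forward
Step 1:
                    A           J           C           E
  I           0.08247     0.01202     0.09891       2.184
  C          -0.01201    -0.01201     0.03604     0.03604
  E           0.07046  6.1363e-06       0.135        2.22
  solve Keq expr → x = 0.01201; check Q = 6.2200e+04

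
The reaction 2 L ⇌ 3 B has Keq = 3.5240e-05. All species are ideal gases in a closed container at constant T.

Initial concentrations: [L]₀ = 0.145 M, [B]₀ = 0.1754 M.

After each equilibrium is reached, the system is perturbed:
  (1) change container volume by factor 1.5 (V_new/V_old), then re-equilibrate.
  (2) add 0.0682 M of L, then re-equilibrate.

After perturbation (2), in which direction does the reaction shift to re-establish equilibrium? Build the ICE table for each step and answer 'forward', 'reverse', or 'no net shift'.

Q₀ = 0.2567 vs Keq = 3.5240e-05 ⇒ Q>K, reverse
Step 1:
                    L           B
  I             0.145      0.1754
  C            0.1082     -0.1623
  E            0.2532     0.01312
  solve Keq expr → x = -0.05409; check Q = 3.5240e-05
Then change container volume by factor 1.5 (V_new/V_old).
Step 2:
                    L           B
  I            0.1688    0.008747
  C       -8.2222e-04    0.001233
  E             0.168    0.009981
  solve Keq expr → x = 4.1111e-04; check Q = 3.5240e-05
Then add 0.0682 M of L.
Step 3:
                    L           B
  I            0.2362    0.009981
  C         -0.001658    0.002487
  E            0.2345     0.01247
  solve Keq expr → x = 8.2898e-04; check Q = 3.5240e-05

Direction: forward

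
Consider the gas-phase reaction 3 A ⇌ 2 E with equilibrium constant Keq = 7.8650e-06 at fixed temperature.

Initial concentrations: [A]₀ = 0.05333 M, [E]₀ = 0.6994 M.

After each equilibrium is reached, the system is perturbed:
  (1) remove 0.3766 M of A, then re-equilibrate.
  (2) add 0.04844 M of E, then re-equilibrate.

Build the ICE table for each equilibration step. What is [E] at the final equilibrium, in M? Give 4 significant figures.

Q₀ = 3225 vs Keq = 7.8650e-06 ⇒ Q>K, reverse
Step 1:
                    A           E
  init        0.05333      0.6994
  Δ             1.044     -0.6962
  eq            1.098    0.003225
  solve Keq expr → x = -0.3481; check Q = 7.8650e-06
Then remove 0.3766 M of A.
Step 2:
                    A           E
  init          0.721    0.003225
  Δ           0.00225     -0.0015
  eq           0.7232    0.001725
  solve Keq expr → x = -7.4996e-04; check Q = 7.8650e-06
Then add 0.04844 M of E.
Step 3:
                    A           E
  init         0.7232     0.05016
  Δ           0.07226    -0.04818
  eq           0.7955     0.00199
  solve Keq expr → x = -0.02409; check Q = 7.8650e-06

[E]_eq = 0.00199 M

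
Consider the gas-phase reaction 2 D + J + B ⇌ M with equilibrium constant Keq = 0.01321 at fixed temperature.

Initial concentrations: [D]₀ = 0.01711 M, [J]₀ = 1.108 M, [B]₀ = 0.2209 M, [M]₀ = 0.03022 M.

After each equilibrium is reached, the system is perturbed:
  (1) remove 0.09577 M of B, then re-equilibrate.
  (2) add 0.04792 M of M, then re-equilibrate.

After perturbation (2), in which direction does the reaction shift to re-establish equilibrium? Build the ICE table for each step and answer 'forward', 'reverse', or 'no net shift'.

Direction: reverse

Q₀ = 421.8 vs Keq = 0.01321 ⇒ Q>K, reverse
Step 1:
                    D           J           B           M
  I           0.01711       1.108      0.2209     0.03022
  C           0.06039      0.0302      0.0302     -0.0302
  E            0.0775       1.138      0.2511  2.2679e-05
  solve Keq expr → x = -0.0302; check Q = 0.01321
Then remove 0.09577 M of B.
Step 2:
                    D           J           B           M
  I            0.0775       1.138      0.1553  2.2679e-05
  C        1.7285e-05  8.6426e-06  8.6426e-06 -8.6426e-06
  E           0.07752       1.138      0.1553  1.4036e-05
  solve Keq expr → x = -8.6426e-06; check Q = 0.01321
Then add 0.04792 M of M.
Step 3:
                    D           J           B           M
  I           0.07752       1.138      0.1553     0.04793
  C           0.09568     0.04784     0.04784    -0.04784
  E            0.1732       1.186      0.2032  9.5491e-05
  solve Keq expr → x = -0.04784; check Q = 0.01321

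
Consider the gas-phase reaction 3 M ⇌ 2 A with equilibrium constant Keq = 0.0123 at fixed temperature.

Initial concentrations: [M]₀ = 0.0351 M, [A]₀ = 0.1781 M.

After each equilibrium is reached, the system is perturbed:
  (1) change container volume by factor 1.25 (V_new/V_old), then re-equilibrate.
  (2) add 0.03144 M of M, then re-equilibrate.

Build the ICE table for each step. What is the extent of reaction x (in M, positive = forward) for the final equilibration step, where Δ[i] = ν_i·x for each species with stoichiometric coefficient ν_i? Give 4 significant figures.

x = 0.001138 M

Q₀ = 733.5 vs Keq = 0.0123 ⇒ Q>K, reverse
Step 1:
                    M           A
  Initial      0.0351      0.1781
  Change       0.2428     -0.1619
  Equil        0.2779     0.01625
  solve Keq expr → x = -0.08093; check Q = 0.0123
Then change container volume by factor 1.25 (V_new/V_old).
Step 2:
                    M           A
  Initial      0.2223       0.013
  Change     0.001841   -0.001227
  Equil        0.2241     0.01177
  solve Keq expr → x = -6.1369e-04; check Q = 0.0123
Then add 0.03144 M of M.
Step 3:
                    M           A
  Initial      0.2556     0.01177
  Change    -0.003413    0.002275
  Equil        0.2522     0.01404
  solve Keq expr → x = 0.001138; check Q = 0.0123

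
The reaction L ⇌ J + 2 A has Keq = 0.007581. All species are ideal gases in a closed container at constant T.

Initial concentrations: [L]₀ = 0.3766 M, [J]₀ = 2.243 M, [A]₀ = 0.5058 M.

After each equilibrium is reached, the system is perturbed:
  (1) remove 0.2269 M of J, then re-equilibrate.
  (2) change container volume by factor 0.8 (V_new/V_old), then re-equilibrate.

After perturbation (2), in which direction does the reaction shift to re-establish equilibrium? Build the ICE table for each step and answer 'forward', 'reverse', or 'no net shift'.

Q₀ = 1.524 vs Keq = 0.007581 ⇒ Q>K, reverse
Step 1:
                  L         J         A
  I          0.3766     2.243    0.5058
  C           0.229    -0.229   -0.4581
  E          0.6056     2.014   0.04775
  solve Keq expr → x = -0.229; check Q = 0.007581
Then remove 0.2269 M of J.
Step 2:
                  L         J         A
  I          0.6056     1.787   0.04775
  C        -0.00143   0.00143   0.00286
  E          0.6042     1.789   0.05061
  solve Keq expr → x = 0.00143; check Q = 0.007581
Then change container volume by factor 0.8 (V_new/V_old).
Step 3:
                  L         J         A
  I          0.7552     2.236   0.06326
  C        0.006187 -0.006187  -0.01237
  E          0.7614     2.229   0.05088
  solve Keq expr → x = -0.006187; check Q = 0.007581

Direction: reverse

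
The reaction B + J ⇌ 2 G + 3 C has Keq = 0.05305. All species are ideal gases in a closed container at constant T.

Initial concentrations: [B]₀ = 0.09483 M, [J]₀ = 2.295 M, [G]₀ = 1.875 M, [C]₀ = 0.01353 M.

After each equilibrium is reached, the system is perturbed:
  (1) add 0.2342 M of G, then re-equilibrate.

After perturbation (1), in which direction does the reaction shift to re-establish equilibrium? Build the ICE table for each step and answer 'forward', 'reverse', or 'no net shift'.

Q₀ = 4.0010e-05 vs Keq = 0.05305 ⇒ Q<K, forward
Step 1:
                    B           J           G           C
  I           0.09483       2.295       1.875     0.01353
  C          -0.03638    -0.03638     0.07276      0.1091
  E           0.05845       2.259       1.948      0.1227
  solve Keq expr → x = 0.03638; check Q = 0.05305
Then add 0.2342 M of G.
Step 2:
                    B           J           G           C
  I           0.05845       2.259       2.182      0.1227
  C          0.002399    0.002399   -0.004798   -0.007198
  E           0.06085       2.261       2.177      0.1155
  solve Keq expr → x = -0.002399; check Q = 0.05305

Direction: reverse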